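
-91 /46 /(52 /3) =-21 /184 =-0.11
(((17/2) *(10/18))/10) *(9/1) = 17/4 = 4.25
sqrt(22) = 4.69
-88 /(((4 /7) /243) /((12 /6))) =-74844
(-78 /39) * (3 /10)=-3 /5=-0.60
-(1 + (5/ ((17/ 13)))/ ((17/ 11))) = -1004/ 289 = -3.47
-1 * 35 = -35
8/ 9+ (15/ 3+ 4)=9.89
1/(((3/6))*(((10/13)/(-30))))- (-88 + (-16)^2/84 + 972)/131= -84.77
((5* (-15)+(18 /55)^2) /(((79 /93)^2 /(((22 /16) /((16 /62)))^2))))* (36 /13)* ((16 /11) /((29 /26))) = -16947193091751 /1592703200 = -10640.52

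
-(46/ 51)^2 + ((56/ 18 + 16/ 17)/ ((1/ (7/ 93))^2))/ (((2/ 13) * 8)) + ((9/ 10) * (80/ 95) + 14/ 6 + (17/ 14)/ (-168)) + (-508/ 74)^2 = 3656375376596153/ 73992494958480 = 49.42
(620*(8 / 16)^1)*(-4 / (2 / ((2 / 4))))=-310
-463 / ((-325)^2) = -463 / 105625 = -0.00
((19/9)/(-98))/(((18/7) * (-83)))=0.00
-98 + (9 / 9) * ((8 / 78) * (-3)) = -1278 / 13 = -98.31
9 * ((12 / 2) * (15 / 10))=81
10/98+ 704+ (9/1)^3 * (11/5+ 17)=3601721/245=14700.90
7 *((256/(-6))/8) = -112/3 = -37.33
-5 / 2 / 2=-5 / 4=-1.25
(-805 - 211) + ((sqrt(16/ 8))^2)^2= -1012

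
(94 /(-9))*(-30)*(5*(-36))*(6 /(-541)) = 625.51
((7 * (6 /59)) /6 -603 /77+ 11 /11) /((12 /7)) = -10165 /2596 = -3.92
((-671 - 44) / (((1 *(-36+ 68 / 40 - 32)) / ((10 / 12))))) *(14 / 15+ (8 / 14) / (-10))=25300 / 3213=7.87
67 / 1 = 67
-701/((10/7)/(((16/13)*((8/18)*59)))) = -9264416/585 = -15836.61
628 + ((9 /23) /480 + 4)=2325763 /3680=632.00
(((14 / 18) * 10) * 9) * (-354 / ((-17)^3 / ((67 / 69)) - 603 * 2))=553420 / 139933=3.95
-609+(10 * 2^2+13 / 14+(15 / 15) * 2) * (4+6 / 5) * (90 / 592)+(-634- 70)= -2650219 / 2072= -1279.06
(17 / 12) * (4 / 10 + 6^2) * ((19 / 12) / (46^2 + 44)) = 29393 / 777600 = 0.04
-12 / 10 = -6 / 5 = -1.20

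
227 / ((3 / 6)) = 454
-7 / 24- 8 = -199 / 24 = -8.29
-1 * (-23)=23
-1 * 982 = -982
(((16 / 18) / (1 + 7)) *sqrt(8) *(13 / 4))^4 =28561 / 26244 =1.09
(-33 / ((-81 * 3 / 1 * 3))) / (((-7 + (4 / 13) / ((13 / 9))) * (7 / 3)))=-1859 / 650349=-0.00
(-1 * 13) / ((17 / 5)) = -65 / 17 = -3.82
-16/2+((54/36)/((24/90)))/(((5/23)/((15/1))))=3041/8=380.12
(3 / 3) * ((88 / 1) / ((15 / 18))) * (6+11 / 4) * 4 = 3696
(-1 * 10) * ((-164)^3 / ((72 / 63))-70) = 38596460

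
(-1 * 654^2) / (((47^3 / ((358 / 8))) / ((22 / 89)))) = -421086402 / 9240247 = -45.57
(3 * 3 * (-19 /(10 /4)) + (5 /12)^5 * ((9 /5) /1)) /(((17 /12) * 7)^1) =-9452491 /1370880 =-6.90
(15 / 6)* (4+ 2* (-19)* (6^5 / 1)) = -738710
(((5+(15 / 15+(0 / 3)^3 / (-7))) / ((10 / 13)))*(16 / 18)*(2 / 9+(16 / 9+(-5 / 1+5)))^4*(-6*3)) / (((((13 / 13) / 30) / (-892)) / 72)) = 3847274496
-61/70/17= -61/1190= -0.05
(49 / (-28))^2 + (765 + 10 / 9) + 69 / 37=4108093 / 5328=771.04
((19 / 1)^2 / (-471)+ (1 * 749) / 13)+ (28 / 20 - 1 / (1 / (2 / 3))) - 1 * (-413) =470.58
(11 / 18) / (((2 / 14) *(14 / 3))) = 11 / 12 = 0.92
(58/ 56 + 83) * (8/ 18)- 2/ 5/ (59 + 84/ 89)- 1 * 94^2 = -14786363839/ 1680525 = -8798.66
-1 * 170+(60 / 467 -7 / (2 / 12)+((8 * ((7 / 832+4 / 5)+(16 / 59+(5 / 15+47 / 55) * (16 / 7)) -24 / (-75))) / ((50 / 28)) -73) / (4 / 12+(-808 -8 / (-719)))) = -3634589222562598427 / 17160157117317500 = -211.80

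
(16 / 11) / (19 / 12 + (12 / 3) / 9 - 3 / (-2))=576 / 1397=0.41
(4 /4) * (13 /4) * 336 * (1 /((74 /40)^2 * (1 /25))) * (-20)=-218400000 /1369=-159532.51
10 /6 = 5 /3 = 1.67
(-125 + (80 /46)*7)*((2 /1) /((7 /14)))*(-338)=3508440 /23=152540.87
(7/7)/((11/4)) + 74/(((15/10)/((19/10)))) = 15526/165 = 94.10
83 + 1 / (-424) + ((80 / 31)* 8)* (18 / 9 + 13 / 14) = 13199327 / 92008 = 143.46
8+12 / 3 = 12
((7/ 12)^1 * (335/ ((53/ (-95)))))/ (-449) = 222775/ 285564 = 0.78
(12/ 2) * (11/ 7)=66/ 7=9.43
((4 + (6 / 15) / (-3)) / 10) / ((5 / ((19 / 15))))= 0.10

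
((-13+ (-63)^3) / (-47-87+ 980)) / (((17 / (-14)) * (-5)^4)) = 350084 / 898875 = 0.39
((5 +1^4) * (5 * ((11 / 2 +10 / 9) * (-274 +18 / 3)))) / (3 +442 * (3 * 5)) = -2380 / 297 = -8.01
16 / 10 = 8 / 5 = 1.60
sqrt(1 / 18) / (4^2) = sqrt(2) / 96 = 0.01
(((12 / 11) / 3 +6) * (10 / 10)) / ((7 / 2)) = 20 / 11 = 1.82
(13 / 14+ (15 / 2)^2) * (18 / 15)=4803 / 70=68.61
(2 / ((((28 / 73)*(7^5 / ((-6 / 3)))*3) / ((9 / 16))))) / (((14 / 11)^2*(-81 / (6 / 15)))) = 8833 / 24903940320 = 0.00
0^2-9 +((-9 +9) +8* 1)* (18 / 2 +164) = 1375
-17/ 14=-1.21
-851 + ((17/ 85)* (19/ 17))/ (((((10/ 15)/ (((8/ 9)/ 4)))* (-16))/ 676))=-871231/ 1020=-854.15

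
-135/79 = -1.71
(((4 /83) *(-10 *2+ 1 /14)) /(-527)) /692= 9 /3417442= 0.00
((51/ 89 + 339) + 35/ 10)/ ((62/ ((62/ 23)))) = 61067/ 4094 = 14.92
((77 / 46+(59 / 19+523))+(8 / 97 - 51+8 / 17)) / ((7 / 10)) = 3439718165 / 5044291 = 681.90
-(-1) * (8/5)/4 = 2/5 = 0.40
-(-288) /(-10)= -144 /5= -28.80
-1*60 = -60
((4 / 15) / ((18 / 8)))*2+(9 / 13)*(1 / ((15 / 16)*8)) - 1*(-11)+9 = 35678 / 1755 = 20.33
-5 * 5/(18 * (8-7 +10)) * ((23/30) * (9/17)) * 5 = -575/2244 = -0.26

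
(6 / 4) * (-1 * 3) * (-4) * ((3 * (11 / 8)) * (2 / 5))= 297 / 10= 29.70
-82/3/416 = -41/624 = -0.07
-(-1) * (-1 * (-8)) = 8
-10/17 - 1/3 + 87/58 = 0.58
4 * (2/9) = 8/9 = 0.89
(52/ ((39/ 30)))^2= 1600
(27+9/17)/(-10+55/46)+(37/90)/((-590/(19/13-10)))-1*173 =-2066795761/11735100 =-176.12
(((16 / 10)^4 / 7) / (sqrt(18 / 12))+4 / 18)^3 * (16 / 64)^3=0.02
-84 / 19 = -4.42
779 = 779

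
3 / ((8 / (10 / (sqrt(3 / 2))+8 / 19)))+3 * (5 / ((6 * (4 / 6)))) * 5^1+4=5 * sqrt(6) / 4+1741 / 76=25.97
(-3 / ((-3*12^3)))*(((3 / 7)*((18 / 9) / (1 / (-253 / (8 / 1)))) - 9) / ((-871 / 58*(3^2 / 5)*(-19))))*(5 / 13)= -244325 / 15613782912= -0.00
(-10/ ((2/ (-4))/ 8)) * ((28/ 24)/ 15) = 112/ 9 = 12.44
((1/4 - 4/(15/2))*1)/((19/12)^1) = -0.18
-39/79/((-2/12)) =234/79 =2.96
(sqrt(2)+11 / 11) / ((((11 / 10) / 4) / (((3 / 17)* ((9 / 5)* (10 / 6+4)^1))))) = 72 / 11+72* sqrt(2) / 11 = 15.80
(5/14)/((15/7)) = 1/6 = 0.17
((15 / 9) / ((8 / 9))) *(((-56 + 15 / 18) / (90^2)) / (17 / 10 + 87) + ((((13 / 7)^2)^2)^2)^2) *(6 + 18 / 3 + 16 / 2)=14342456080994676518208445 / 19101490901072984376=750855.32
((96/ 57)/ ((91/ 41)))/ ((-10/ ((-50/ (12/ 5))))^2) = 51250/ 15561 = 3.29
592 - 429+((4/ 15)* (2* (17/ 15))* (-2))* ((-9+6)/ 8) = 12259/ 75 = 163.45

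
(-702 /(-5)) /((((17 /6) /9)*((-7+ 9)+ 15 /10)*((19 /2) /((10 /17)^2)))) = 3032640 /653429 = 4.64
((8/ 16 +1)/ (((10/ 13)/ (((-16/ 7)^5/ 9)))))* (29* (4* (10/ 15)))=-790626304/ 756315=-1045.37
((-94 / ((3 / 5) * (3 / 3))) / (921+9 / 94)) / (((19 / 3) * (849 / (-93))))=44180 / 15017961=0.00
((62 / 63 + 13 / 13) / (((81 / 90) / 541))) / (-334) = -338125 / 94689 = -3.57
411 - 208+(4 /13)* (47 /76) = 50188 /247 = 203.19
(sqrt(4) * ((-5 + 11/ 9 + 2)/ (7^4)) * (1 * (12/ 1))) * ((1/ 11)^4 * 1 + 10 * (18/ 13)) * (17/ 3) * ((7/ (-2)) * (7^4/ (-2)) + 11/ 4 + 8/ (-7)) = -168732449395648/ 28790340579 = -5860.73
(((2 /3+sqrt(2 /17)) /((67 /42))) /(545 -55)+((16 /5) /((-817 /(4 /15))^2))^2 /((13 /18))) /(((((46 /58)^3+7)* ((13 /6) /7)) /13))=219501* sqrt(34) /520779275+7945991552206259795002 /1663441859811968202890625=0.01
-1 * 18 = -18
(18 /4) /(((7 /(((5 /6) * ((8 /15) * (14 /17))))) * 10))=2 /85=0.02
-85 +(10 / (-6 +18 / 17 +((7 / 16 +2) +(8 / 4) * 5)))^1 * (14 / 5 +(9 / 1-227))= -758659 / 2039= -372.07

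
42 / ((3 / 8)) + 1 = 113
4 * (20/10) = 8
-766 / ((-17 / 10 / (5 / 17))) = 38300 / 289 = 132.53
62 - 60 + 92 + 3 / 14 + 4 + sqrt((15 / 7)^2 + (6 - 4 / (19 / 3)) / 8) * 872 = 1375 / 14 + 436 * sqrt(372381) / 133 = 2098.67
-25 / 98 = -0.26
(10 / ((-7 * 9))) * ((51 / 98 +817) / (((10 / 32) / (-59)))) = 75630448 / 3087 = 24499.66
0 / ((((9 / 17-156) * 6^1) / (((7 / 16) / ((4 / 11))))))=0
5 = 5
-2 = -2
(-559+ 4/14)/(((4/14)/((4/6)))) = -3911/3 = -1303.67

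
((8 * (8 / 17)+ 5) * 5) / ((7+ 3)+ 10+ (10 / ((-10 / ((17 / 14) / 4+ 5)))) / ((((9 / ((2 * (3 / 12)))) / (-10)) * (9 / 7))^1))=3576 / 1819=1.97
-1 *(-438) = 438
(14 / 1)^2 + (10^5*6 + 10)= 600206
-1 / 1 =-1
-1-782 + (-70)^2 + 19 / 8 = 4119.38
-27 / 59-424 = -25043 / 59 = -424.46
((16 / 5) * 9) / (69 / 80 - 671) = -2304 / 53611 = -0.04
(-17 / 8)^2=289 / 64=4.52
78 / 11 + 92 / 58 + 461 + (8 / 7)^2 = 7361939 / 15631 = 470.98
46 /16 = 23 /8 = 2.88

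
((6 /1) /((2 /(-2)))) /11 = -6 /11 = -0.55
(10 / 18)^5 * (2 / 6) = 3125 / 177147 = 0.02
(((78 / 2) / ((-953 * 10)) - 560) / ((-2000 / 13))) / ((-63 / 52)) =-901925791 / 300195000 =-3.00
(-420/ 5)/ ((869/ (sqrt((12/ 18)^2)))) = -56/ 869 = -0.06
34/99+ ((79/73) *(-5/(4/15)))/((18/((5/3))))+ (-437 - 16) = -26279417/57816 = -454.54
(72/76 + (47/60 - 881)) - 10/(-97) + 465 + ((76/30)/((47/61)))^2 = -1477922594237/3664068300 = -403.36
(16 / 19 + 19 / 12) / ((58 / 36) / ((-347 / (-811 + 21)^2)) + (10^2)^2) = 82239 / 240817400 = 0.00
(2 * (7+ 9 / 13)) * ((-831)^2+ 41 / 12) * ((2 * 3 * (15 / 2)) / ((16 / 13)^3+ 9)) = 1050348477750 / 23869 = 44004712.29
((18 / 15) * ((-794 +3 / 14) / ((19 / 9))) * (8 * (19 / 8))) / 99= -33339 / 385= -86.59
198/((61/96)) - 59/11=205489/671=306.24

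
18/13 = 1.38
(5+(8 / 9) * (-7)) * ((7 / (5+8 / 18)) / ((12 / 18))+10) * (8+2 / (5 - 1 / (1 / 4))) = -9185 / 63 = -145.79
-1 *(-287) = 287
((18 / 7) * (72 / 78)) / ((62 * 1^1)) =108 / 2821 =0.04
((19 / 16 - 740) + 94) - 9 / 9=-10333 / 16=-645.81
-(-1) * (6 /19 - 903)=-17151 /19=-902.68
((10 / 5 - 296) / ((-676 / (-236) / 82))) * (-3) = 25249.21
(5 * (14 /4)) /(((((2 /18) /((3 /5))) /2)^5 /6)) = 9642465504 /625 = 15427944.81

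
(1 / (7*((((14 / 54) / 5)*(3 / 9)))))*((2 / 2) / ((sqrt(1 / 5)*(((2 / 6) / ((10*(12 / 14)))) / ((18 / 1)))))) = 1312200*sqrt(5) / 343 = 8554.43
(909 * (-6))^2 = 29746116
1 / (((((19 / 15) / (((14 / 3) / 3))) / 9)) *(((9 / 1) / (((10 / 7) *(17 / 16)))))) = 425 / 228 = 1.86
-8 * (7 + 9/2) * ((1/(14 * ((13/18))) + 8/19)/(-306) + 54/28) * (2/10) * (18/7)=-93790136/1028755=-91.17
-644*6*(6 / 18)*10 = -12880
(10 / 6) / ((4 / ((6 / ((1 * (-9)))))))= -0.28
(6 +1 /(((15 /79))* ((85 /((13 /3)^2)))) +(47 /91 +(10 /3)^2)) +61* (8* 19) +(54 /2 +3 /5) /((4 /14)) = 9802548451 /1044225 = 9387.39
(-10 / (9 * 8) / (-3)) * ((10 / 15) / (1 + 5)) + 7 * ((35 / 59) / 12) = 5035 / 14337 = 0.35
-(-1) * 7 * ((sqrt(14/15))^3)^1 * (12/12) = 98 * sqrt(210)/225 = 6.31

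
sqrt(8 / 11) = 2 *sqrt(22) / 11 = 0.85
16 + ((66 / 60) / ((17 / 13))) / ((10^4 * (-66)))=163199987 / 10200000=16.00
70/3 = 23.33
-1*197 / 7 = -197 / 7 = -28.14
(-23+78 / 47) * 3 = -64.02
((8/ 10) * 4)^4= 65536/ 625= 104.86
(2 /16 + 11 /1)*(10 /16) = 445 /64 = 6.95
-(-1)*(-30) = -30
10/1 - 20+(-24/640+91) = 6477/80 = 80.96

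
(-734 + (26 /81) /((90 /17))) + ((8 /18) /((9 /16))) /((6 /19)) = -2666089 /3645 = -731.44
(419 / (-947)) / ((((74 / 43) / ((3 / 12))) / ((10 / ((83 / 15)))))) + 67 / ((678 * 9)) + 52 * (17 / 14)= 15661387707947 / 248444870436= 63.04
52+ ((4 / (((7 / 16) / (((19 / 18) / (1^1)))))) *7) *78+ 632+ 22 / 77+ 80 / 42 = 125066 / 21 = 5955.52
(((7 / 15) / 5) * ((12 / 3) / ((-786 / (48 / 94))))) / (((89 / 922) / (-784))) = 80958976 / 41097975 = 1.97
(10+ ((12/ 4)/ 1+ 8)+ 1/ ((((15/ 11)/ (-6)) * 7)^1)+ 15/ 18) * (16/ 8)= 4453/ 105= 42.41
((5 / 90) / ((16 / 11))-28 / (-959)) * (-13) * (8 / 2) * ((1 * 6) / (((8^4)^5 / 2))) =-0.00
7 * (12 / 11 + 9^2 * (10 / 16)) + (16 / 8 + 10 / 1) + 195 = 50073 / 88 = 569.01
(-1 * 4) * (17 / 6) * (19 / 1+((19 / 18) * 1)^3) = -2000339 / 8748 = -228.66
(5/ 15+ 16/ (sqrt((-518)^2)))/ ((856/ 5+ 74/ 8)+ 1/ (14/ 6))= 5660/ 2810853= 0.00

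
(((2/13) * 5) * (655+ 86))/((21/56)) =1520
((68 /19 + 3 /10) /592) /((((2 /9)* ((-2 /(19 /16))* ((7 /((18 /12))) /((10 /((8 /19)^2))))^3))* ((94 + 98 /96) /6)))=-1895736121688475 /971126515695616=-1.95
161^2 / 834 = 25921 / 834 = 31.08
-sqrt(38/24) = -sqrt(57)/6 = -1.26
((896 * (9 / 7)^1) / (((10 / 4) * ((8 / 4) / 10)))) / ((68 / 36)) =20736 / 17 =1219.76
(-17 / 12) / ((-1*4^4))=17 / 3072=0.01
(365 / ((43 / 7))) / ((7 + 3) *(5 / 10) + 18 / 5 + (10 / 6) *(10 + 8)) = 12775 / 8299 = 1.54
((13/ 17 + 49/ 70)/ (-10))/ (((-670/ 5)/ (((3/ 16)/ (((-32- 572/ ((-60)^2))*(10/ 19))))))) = -127737/ 10549144640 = -0.00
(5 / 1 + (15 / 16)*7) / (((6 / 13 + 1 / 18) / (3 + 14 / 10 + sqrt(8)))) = 21645*sqrt(2) / 484 + 4329 / 44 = 161.63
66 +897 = 963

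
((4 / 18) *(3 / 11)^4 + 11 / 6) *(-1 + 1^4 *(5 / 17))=-1.29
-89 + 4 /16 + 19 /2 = -317 /4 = -79.25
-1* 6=-6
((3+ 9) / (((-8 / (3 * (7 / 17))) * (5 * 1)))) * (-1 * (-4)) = -126 / 85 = -1.48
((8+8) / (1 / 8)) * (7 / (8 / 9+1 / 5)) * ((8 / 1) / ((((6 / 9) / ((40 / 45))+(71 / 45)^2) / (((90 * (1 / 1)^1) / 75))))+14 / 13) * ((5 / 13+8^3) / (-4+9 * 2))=26439446551680 / 217285159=121680.87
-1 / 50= -0.02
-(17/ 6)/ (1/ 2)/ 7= -17/ 21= -0.81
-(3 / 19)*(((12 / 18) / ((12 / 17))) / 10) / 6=-17 / 6840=-0.00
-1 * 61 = -61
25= 25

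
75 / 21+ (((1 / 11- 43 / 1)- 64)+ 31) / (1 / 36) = -210145 / 77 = -2729.16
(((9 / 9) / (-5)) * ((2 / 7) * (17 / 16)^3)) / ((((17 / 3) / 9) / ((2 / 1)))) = -0.22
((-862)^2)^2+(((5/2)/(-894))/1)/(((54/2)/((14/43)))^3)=386218653714537297171722/699526517607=552114385936.00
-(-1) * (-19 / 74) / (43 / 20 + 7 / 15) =-570 / 5809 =-0.10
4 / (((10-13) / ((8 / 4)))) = -2.67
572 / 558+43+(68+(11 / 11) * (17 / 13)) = 411058 / 3627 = 113.33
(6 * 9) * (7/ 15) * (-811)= -102186/ 5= -20437.20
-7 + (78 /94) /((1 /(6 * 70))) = 16051 /47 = 341.51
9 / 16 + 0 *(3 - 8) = 9 / 16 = 0.56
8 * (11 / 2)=44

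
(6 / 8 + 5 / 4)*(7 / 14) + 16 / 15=31 / 15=2.07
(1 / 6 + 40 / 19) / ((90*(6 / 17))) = 4403 / 61560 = 0.07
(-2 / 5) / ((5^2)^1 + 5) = -1 / 75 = -0.01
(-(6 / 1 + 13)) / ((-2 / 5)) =95 / 2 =47.50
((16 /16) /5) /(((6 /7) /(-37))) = -259 /30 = -8.63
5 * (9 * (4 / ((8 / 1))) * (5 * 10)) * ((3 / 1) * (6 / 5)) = 4050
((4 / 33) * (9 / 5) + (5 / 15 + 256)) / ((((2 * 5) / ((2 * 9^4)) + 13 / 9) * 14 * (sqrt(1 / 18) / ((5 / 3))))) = 92577897 * sqrt(2) / 1460228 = 89.66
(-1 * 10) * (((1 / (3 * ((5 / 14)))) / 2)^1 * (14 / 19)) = -196 / 57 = -3.44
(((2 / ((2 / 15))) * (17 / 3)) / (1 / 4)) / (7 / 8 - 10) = -2720 / 73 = -37.26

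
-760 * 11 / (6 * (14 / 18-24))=60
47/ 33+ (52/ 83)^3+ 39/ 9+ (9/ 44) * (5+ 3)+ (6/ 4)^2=746445107/ 75475884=9.89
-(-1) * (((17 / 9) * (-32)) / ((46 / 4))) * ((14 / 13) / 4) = -3808 / 2691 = -1.42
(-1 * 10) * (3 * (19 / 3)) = -190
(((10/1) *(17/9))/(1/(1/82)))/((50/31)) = 527/3690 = 0.14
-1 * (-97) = 97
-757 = -757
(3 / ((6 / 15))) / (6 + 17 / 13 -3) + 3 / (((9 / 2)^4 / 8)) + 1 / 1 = 685745 / 244944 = 2.80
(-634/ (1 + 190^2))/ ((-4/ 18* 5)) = 2853/ 180505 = 0.02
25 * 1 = 25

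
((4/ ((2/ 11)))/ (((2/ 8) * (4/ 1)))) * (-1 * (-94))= 2068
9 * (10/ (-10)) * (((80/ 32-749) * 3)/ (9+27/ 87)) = 43297/ 20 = 2164.85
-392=-392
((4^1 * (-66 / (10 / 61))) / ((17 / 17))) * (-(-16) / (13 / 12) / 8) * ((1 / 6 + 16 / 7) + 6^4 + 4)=-1761874224 / 455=-3872251.04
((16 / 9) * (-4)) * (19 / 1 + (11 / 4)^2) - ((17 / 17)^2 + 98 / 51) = -29347 / 153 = -191.81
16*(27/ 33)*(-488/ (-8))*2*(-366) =-6429888/ 11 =-584535.27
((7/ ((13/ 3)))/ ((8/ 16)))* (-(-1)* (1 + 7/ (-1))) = -252/ 13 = -19.38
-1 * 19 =-19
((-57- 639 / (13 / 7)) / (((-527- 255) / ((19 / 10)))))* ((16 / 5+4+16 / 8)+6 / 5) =99066 / 9775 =10.13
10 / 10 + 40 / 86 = 63 / 43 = 1.47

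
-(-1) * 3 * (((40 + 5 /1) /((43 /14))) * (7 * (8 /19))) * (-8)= -846720 /817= -1036.38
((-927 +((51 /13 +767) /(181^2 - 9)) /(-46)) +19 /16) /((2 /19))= -43065143975 /4896424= -8795.22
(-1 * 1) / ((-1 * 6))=0.17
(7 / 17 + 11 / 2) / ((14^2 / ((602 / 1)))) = 8643 / 476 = 18.16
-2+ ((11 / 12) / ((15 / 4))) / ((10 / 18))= -39 / 25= -1.56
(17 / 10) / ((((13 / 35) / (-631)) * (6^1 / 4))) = -75089 / 39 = -1925.36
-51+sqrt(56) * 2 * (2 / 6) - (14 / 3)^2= -655 / 9+4 * sqrt(14) / 3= -67.79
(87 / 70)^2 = 7569 / 4900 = 1.54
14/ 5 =2.80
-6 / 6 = -1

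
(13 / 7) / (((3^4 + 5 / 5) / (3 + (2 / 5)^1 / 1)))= 0.08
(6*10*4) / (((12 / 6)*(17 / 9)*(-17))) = -1080 / 289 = -3.74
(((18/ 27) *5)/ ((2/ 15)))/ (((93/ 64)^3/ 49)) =321126400/ 804357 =399.23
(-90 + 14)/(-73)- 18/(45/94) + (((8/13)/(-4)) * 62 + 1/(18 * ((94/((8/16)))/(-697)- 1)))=-139508321/3023514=-46.14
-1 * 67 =-67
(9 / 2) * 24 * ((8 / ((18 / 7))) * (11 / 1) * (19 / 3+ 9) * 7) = 396704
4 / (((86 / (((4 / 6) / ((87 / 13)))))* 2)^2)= 169 / 125955729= 0.00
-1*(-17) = 17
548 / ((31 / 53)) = 29044 / 31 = 936.90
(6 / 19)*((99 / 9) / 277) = 66 / 5263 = 0.01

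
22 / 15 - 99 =-1463 / 15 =-97.53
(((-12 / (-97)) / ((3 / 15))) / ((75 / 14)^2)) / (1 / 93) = 24304 / 12125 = 2.00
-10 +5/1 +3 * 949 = 2842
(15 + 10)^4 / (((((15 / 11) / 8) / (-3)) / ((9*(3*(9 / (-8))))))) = 208828125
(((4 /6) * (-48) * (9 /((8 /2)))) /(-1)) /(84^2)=1 /98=0.01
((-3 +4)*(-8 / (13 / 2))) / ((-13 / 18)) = 1.70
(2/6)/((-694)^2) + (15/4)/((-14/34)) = -46056439/5057178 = -9.11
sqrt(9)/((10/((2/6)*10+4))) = 11/5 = 2.20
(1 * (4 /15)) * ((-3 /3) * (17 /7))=-68 /105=-0.65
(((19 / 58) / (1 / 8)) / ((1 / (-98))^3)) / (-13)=71530592 / 377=189736.32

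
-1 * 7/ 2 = -7/ 2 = -3.50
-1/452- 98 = -44297/452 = -98.00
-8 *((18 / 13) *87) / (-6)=2088 / 13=160.62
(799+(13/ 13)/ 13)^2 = 107910544/ 169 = 638523.93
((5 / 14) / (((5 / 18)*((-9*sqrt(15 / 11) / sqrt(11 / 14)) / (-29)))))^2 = 101761 / 10290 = 9.89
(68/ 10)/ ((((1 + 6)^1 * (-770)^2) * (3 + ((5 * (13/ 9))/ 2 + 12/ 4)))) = 153/ 897502375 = 0.00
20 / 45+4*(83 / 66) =542 / 99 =5.47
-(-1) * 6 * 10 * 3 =180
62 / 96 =31 / 48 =0.65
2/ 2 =1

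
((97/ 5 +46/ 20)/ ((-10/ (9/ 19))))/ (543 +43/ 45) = -17577/ 9301640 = -0.00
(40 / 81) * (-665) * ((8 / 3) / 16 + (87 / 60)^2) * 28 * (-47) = 238300622 / 243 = 980661.00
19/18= 1.06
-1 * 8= -8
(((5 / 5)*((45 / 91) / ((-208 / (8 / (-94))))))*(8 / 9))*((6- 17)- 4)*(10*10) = -15000 / 55601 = -0.27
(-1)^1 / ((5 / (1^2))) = -1 / 5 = -0.20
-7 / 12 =-0.58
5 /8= 0.62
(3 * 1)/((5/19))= 57/5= 11.40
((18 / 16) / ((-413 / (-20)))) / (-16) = -45 / 13216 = -0.00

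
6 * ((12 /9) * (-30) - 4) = -264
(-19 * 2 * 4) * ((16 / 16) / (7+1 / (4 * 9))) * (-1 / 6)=912 / 253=3.60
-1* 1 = -1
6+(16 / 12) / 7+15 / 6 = 365 / 42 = 8.69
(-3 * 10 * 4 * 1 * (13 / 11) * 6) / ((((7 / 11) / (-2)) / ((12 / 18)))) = 12480 / 7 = 1782.86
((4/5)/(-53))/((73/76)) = -304/19345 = -0.02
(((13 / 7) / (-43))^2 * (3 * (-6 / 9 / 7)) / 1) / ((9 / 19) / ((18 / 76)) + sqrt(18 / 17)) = -5746 / 15855175 + 507 * sqrt(34) / 15855175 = -0.00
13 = 13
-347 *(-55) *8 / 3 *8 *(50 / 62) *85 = 2595560000 / 93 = 27909247.31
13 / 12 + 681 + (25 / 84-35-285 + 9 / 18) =15241 / 42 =362.88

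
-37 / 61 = -0.61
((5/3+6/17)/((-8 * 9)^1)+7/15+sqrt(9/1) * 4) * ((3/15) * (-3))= -228373/30600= -7.46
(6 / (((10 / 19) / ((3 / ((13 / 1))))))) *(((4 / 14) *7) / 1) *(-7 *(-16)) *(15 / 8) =1104.92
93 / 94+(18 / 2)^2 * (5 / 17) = 39651 / 1598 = 24.81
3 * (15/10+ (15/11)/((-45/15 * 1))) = 3.14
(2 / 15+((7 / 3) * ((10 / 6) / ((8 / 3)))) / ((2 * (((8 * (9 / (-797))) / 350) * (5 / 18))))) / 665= -15.29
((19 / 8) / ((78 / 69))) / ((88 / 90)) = 19665 / 9152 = 2.15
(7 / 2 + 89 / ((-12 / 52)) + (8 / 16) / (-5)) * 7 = -40138 / 15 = -2675.87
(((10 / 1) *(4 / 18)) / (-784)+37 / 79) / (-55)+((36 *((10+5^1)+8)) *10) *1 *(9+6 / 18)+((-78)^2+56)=639379198727 / 7664580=83419.99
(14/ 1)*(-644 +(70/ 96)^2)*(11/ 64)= -114156427/ 73728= -1548.35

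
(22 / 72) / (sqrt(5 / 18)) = 11 * sqrt(10) / 60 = 0.58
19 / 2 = 9.50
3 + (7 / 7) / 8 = 25 / 8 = 3.12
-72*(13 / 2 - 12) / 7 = 396 / 7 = 56.57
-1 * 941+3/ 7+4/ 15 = -98732/ 105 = -940.30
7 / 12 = 0.58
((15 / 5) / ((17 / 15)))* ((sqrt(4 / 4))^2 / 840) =3 / 952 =0.00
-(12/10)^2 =-36/25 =-1.44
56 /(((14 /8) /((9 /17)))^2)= 10368 /2023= 5.13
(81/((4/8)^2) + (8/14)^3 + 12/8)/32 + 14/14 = 245373/21952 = 11.18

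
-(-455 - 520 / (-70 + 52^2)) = 599495 / 1317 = 455.20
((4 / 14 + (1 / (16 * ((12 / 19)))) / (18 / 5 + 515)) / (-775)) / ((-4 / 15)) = 996377 / 720231680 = 0.00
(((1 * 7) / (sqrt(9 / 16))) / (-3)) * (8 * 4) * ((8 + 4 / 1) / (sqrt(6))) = -1792 * sqrt(6) / 9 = -487.72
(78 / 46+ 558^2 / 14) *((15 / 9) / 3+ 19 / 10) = 263797313 / 4830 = 54616.42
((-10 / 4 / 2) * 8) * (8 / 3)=-80 / 3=-26.67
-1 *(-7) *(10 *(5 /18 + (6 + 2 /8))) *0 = 0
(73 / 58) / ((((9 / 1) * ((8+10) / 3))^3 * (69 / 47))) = 3431 / 630170928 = 0.00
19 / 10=1.90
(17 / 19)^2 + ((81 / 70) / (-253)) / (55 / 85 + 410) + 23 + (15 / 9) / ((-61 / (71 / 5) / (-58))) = 126062218769863 / 2722533523710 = 46.30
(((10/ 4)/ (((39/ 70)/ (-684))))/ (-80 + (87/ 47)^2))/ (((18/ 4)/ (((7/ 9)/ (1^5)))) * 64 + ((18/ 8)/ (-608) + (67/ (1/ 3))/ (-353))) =176556484518400/ 1628535556153649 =0.11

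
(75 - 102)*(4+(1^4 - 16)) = 297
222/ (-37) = -6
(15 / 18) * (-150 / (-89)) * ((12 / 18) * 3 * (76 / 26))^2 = 722000 / 15041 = 48.00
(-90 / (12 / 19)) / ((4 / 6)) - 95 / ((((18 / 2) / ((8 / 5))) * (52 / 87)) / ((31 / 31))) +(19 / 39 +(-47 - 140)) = -22283 / 52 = -428.52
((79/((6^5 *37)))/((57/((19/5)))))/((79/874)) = 437/2157840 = 0.00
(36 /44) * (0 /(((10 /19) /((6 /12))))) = 0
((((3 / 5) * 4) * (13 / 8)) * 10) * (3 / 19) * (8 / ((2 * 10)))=234 / 95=2.46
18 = 18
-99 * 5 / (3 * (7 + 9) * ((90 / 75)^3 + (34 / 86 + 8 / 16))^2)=-1.50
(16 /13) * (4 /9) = 64 /117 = 0.55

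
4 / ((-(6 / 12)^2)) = -16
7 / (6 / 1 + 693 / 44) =28 / 87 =0.32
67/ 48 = 1.40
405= 405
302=302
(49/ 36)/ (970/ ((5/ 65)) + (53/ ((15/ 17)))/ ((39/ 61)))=0.00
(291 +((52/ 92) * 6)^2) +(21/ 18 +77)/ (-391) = 16311559/ 53958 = 302.30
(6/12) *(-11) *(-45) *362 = 89595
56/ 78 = 28/ 39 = 0.72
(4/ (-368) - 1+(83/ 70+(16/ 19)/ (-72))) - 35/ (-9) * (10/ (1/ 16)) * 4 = 2489.05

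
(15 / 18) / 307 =0.00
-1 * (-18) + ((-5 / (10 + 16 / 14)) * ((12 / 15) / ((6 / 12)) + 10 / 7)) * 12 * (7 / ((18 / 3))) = -40 / 39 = -1.03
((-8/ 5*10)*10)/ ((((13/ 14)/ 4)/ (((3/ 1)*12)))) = -322560/ 13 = -24812.31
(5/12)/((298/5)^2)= 125/1065648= 0.00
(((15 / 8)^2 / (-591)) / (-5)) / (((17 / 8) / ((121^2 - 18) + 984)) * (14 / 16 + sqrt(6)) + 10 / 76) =0.01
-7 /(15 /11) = -77 /15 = -5.13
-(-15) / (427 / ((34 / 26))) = 255 / 5551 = 0.05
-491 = -491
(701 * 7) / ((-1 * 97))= -4907 / 97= -50.59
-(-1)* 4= 4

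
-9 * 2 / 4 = -9 / 2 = -4.50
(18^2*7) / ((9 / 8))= 2016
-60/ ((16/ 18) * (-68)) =0.99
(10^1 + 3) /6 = 13 /6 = 2.17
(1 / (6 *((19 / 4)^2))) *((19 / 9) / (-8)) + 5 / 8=2557 / 4104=0.62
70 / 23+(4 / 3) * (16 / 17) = 5042 / 1173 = 4.30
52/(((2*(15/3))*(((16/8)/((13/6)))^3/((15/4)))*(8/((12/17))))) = 28561/13056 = 2.19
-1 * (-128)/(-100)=-32/25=-1.28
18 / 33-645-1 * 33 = -7452 / 11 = -677.45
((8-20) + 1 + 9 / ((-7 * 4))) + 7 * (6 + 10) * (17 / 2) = 26339 / 28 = 940.68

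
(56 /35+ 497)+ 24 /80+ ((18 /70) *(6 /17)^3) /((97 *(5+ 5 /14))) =59439073317 /119140250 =498.90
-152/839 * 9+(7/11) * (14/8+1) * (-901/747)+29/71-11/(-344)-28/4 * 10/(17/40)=-43719480235537/260224555464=-168.01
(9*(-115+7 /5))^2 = 1045301.76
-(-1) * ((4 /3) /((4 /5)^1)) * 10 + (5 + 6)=83 /3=27.67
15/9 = 5/3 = 1.67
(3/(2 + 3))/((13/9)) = 27/65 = 0.42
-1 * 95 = -95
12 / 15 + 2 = 14 / 5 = 2.80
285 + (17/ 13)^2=286.71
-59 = -59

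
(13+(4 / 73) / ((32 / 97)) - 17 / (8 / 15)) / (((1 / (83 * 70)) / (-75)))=1190251125 / 146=8152404.97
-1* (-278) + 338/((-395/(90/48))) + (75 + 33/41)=4563109/12956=352.20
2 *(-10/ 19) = -20/ 19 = -1.05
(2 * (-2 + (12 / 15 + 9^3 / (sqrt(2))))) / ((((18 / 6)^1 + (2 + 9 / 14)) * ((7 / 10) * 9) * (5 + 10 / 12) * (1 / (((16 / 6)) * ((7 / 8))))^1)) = -32 / 1185 + 648 * sqrt(2) / 79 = 11.57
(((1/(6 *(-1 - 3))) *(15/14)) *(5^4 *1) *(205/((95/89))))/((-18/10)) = 57015625/19152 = 2977.01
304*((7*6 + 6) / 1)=14592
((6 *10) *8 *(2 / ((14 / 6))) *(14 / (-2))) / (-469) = 6.14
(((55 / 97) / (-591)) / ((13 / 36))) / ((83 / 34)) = -22440 / 20618611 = -0.00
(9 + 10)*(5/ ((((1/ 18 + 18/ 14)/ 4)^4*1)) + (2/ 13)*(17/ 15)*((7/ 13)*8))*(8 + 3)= 1013336471479024/ 12235960815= 82816.26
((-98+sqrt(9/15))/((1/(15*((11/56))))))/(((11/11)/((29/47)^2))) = -971355/8836+27753*sqrt(15)/123704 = -109.06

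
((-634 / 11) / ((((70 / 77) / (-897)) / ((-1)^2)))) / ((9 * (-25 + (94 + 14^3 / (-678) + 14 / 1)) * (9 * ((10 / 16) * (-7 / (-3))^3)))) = 1.12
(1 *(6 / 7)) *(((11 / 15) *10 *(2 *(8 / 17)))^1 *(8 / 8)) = 5.92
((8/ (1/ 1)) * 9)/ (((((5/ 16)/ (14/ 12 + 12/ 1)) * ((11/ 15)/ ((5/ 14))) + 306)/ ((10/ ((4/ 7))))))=1990800/ 483557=4.12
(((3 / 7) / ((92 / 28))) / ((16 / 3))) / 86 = 9 / 31648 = 0.00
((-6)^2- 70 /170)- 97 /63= 36466 /1071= 34.05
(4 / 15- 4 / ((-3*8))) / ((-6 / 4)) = -13 / 45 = -0.29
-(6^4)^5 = -3656158440062976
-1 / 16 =-0.06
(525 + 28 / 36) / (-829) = -4732 / 7461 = -0.63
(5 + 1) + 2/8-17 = -43/4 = -10.75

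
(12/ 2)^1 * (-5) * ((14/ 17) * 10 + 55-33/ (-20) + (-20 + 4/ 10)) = -46191/ 34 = -1358.56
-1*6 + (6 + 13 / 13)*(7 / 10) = -11 / 10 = -1.10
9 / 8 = 1.12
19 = 19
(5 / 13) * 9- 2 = 19 / 13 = 1.46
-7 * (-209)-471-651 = 341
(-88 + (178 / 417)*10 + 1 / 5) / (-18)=174163 / 37530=4.64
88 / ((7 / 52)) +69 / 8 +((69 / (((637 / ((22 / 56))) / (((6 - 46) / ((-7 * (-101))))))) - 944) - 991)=-32096696291 / 25220104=-1272.66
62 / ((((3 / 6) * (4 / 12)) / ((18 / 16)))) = 837 / 2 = 418.50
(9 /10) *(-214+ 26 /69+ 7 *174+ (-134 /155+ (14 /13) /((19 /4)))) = 3977313342 /4402775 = 903.37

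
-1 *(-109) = 109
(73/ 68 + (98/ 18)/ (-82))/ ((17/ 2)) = 25271/ 213282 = 0.12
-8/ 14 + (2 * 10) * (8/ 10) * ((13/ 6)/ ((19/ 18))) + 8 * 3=7484/ 133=56.27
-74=-74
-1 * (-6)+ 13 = 19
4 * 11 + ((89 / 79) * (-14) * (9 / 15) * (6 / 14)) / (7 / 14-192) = 6659744 / 151285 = 44.02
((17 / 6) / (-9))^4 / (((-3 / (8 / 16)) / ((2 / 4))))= -83521 / 102036672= -0.00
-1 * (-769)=769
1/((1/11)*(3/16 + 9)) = 176/147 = 1.20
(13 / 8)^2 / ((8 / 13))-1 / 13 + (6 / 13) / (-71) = 1988407 / 472576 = 4.21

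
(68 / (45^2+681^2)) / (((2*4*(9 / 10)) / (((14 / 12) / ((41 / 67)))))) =39865 / 1031250204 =0.00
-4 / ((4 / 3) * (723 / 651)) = -2.70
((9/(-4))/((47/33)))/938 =-297/176344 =-0.00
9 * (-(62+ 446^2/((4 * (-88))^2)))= -17732169/30976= -572.45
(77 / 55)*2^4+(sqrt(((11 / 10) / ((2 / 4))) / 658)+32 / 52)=sqrt(36190) / 3290+1496 / 65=23.07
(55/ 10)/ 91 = 11/ 182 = 0.06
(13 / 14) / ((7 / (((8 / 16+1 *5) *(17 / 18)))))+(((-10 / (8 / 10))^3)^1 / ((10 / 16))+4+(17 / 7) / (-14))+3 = -10998485 / 3528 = -3117.48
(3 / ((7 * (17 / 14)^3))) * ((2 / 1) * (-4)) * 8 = -75264 / 4913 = -15.32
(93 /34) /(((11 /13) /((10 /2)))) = 6045 /374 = 16.16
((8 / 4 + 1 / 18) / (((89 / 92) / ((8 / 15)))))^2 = 185395456 / 144360225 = 1.28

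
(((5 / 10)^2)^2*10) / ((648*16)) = 5 / 82944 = 0.00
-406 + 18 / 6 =-403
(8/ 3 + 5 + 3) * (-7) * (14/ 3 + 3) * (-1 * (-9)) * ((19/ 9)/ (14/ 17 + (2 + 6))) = -1232.66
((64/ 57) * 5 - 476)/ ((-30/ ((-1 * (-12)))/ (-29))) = -5456.48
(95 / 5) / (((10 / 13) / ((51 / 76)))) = 663 / 40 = 16.58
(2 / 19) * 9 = 18 / 19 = 0.95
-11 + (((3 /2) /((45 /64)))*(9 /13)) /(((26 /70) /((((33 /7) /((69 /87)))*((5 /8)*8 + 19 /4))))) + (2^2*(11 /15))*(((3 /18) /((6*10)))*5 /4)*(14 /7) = 35435389 /161460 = 219.47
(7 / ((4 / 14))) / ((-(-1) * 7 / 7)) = 49 / 2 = 24.50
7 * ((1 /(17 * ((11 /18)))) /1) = 126 /187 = 0.67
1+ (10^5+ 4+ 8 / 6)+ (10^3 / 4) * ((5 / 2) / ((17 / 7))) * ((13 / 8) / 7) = 40826959 / 408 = 100066.08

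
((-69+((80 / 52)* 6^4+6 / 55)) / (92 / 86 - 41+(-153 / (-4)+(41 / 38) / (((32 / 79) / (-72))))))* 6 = -53974667088 / 904099625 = -59.70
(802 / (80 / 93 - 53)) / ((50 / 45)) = -335637 / 24245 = -13.84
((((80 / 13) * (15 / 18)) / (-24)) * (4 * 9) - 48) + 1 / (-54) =-39109 / 702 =-55.71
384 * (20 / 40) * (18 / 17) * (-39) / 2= -67392 / 17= -3964.24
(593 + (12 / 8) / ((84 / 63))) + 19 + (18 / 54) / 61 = 897623 / 1464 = 613.13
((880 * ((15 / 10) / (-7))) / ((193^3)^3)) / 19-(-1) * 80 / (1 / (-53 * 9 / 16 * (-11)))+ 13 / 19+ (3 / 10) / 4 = 51858631229074088471775727327 / 1976639243139087798786760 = 26235.76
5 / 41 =0.12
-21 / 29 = -0.72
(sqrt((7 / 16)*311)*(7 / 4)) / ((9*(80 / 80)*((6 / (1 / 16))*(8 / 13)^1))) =0.04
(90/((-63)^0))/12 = 15/2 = 7.50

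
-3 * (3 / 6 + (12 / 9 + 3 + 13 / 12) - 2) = -47 / 4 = -11.75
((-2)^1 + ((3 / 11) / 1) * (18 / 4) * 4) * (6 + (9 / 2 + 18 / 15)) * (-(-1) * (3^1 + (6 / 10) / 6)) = 29016 / 275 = 105.51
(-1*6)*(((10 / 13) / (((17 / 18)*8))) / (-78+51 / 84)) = 3780 / 478907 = 0.01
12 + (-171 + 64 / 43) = -6773 / 43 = -157.51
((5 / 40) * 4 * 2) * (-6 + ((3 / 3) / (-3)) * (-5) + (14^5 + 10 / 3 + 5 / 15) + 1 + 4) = 537828.33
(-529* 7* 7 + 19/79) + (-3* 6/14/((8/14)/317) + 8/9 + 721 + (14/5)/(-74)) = -13633423043/526140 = -25912.16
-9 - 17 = -26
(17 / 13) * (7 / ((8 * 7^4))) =17 / 35672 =0.00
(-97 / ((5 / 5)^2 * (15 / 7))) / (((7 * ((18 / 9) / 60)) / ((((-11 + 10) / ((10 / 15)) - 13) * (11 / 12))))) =30943 / 12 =2578.58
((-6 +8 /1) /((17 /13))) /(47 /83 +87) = 1079 /61778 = 0.02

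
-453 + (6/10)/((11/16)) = -24867/55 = -452.13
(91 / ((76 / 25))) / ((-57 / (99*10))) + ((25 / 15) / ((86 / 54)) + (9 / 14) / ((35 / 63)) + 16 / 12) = -841644073 / 1629915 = -516.37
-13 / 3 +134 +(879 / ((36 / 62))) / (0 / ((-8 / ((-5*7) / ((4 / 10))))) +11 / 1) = 17641 / 66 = 267.29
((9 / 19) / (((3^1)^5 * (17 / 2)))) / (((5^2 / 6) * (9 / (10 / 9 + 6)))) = 256 / 5886675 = 0.00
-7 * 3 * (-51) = 1071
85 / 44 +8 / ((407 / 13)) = 3561 / 1628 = 2.19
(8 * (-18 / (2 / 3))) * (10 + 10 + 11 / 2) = -5508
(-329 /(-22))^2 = 108241 /484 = 223.64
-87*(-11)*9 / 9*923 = 883311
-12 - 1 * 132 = -144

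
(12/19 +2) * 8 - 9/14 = 5429/266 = 20.41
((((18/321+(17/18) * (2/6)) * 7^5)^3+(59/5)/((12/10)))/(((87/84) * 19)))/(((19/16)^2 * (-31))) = -41864424266115845643853184/148683617878903929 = -281567161.62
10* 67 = 670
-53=-53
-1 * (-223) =223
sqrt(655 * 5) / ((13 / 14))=70 * sqrt(131) / 13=61.63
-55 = -55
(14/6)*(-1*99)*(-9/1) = 2079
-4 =-4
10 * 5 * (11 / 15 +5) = 860 / 3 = 286.67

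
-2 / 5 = -0.40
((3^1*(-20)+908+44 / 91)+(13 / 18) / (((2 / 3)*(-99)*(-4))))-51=344858575 / 432432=797.49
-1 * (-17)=17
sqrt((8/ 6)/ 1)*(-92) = -184*sqrt(3)/ 3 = -106.23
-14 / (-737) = 14 / 737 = 0.02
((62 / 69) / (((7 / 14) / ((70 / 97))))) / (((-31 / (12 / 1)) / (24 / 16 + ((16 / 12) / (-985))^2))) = -2933963984 / 3896229555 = -0.75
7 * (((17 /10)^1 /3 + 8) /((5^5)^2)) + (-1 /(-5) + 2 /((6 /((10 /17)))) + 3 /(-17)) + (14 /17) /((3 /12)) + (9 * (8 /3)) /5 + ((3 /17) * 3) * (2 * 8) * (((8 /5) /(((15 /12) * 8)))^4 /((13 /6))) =538447535579 /64746093750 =8.32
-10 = -10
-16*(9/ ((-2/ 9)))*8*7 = 36288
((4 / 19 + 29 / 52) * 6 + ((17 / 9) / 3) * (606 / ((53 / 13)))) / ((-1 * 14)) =-3305611 / 471276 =-7.01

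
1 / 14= 0.07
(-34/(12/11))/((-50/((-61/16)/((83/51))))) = -193919/132800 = -1.46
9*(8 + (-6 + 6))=72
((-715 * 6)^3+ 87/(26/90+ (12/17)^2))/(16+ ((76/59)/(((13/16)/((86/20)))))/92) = -2458327761722666925/500489048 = -4911851261.37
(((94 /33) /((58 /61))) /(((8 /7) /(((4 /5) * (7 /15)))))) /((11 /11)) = 140483 /143550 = 0.98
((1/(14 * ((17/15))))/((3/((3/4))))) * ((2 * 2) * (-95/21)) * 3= -1425/1666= -0.86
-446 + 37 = -409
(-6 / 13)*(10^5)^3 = -6000000000000000 / 13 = -461538461538461.54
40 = 40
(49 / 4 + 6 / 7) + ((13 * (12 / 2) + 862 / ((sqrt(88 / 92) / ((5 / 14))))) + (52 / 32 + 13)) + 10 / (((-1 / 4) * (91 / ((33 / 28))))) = 536171 / 5096 + 2155 * sqrt(506) / 154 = 419.99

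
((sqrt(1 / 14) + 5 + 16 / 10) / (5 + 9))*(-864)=-14256 / 35 - 216*sqrt(14) / 49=-423.81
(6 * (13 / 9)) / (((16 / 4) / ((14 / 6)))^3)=1.72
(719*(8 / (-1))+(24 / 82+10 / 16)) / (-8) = 1886355 / 2624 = 718.89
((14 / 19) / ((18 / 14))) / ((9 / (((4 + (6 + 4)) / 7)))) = 196 / 1539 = 0.13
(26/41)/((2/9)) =117/41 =2.85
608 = 608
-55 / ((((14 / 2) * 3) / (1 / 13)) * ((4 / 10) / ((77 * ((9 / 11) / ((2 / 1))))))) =-825 / 52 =-15.87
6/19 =0.32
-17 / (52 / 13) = -17 / 4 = -4.25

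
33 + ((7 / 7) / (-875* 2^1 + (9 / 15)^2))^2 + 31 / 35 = 2269144267941 / 66964627835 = 33.89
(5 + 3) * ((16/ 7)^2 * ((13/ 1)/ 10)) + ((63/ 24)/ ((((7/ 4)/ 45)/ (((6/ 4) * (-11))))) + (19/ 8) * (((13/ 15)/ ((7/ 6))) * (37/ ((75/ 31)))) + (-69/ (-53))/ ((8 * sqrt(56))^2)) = -514795938683/ 498624000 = -1032.43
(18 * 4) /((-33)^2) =8 /121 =0.07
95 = 95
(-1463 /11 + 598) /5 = 93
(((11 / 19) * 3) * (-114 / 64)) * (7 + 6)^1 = -1287 / 32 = -40.22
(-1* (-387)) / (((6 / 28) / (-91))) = -164346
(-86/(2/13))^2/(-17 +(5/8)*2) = -1249924/63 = -19840.06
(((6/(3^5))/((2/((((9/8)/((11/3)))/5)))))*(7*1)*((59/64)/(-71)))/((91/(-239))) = 14101/77975040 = 0.00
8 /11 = 0.73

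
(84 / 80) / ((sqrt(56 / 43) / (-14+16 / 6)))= -17 * sqrt(602) / 40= -10.43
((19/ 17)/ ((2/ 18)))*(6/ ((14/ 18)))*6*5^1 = 2327.90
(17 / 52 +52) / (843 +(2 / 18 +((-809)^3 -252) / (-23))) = 563247 / 247803553556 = 0.00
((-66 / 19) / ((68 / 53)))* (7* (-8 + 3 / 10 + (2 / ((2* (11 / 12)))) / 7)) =923631 / 6460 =142.98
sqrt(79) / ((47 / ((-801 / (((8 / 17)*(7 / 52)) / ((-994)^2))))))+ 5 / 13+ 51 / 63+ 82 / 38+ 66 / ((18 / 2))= -2362572848.70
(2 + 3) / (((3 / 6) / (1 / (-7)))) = -10 / 7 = -1.43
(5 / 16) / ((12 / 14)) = 35 / 96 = 0.36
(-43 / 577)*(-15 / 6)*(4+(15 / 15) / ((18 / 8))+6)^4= 8393051320 / 3785697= 2217.04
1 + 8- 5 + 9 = 13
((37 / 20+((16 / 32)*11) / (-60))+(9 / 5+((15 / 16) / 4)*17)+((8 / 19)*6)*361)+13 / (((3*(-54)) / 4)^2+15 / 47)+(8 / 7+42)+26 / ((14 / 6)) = 973.84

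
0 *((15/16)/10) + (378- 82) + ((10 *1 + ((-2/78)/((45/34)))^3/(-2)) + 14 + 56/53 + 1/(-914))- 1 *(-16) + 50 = 101350684409156309/261850512192750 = 387.06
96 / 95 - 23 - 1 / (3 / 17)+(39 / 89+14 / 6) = -631198 / 25365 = -24.88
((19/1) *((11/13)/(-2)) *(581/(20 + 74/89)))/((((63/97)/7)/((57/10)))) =-19917634583/1446120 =-13773.15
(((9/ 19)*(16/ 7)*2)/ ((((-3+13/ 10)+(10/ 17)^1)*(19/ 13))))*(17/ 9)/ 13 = -92480/ 477603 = -0.19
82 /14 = 41 /7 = 5.86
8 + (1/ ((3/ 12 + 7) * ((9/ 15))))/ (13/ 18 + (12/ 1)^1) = 53248/ 6641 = 8.02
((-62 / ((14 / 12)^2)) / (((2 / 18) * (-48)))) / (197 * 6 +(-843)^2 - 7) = 837 / 69758752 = 0.00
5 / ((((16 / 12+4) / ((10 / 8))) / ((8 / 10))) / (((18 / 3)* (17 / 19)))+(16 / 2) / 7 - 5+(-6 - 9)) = -5355 / 19132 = -0.28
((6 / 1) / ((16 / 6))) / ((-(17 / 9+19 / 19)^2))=-729 / 2704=-0.27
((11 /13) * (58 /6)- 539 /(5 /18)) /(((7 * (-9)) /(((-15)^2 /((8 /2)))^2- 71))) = 18646613887 /196560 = 94864.74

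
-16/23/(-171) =16/3933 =0.00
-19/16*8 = -19/2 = -9.50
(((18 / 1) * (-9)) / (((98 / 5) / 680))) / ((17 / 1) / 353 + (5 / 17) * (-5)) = 206584425 / 52283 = 3951.27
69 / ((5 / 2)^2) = 276 / 25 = 11.04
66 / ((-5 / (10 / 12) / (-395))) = 4345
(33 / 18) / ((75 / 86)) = 473 / 225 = 2.10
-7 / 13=-0.54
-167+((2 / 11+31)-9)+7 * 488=35983 / 11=3271.18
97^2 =9409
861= 861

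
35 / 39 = 0.90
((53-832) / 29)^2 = 721.57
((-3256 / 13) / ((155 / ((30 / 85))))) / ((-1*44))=444 / 34255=0.01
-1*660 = -660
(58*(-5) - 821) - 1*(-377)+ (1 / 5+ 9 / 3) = -3654 / 5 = -730.80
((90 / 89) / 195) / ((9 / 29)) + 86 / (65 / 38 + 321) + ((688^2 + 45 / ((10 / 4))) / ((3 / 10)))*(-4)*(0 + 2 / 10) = -17909856793418 / 14188291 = -1262298.38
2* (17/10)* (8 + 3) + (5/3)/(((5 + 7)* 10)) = 13469/360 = 37.41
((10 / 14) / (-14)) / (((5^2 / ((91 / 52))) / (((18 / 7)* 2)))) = -9 / 490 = -0.02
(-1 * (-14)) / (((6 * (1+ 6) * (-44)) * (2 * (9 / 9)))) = -1 / 264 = -0.00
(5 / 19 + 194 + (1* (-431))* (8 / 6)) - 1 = -21740 / 57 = -381.40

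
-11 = -11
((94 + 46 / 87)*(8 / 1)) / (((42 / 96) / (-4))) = -4210688 / 609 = -6914.10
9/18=1/2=0.50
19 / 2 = 9.50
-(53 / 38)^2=-2809 / 1444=-1.95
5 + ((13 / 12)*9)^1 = 59 / 4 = 14.75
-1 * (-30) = 30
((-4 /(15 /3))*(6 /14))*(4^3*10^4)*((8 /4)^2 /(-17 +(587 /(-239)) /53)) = 38913024000 /755741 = 51489.89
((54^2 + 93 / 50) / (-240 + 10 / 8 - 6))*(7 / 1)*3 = -557046 / 2225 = -250.36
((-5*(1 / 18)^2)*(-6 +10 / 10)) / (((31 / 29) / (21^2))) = 31.83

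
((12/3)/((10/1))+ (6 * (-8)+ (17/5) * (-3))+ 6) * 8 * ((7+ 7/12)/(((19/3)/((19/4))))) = -23569/10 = -2356.90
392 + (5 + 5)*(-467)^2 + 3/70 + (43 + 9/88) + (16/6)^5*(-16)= 1630976184581/748440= 2179167.58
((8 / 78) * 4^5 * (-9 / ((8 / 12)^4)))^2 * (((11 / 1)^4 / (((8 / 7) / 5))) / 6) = 41313313198080 / 169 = 244457474544.85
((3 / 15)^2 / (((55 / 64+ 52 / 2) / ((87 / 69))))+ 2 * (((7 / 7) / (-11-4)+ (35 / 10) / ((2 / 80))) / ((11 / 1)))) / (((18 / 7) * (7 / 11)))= 138323813 / 8895825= 15.55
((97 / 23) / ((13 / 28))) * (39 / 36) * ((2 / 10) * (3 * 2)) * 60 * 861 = 14030856 / 23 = 610037.22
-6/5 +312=1554/5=310.80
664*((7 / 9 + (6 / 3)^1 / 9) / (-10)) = -332 / 5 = -66.40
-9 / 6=-3 / 2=-1.50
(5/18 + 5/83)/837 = 505/1250478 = 0.00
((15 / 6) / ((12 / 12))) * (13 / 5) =13 / 2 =6.50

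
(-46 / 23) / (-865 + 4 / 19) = 38 / 16431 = 0.00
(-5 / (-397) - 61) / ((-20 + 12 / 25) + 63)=-605300 / 431539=-1.40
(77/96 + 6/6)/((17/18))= 519/272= 1.91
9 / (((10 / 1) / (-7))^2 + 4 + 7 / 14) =1.38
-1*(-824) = 824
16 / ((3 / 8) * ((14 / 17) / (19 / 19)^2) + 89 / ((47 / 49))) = 51136 / 297535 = 0.17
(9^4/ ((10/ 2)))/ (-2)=-6561/ 10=-656.10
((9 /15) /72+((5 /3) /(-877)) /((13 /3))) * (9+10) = 205219 /1368120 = 0.15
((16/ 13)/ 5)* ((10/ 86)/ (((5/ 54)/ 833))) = 719712/ 2795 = 257.50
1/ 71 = 0.01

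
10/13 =0.77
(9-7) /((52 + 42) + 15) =2 /109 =0.02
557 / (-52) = -557 / 52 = -10.71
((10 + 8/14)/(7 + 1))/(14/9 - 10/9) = 333/112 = 2.97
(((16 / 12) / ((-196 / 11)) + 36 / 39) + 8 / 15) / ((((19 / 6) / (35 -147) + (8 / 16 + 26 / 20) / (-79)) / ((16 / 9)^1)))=-533954048 / 11099907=-48.10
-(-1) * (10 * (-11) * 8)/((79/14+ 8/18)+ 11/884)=-49008960/339707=-144.27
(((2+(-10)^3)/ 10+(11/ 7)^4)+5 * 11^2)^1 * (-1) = -6138131/ 12005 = -511.30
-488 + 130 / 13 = -478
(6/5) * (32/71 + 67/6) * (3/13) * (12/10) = 89082/23075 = 3.86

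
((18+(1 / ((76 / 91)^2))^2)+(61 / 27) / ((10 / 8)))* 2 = 98468078359 / 2251946880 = 43.73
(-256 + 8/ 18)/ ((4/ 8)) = -4600/ 9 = -511.11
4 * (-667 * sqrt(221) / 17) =-2668 * sqrt(221) / 17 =-2333.10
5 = 5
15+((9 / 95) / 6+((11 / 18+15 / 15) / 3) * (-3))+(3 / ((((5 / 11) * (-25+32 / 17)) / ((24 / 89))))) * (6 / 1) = 12.94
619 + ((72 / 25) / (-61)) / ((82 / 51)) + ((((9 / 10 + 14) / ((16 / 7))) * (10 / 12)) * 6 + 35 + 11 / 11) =1375678823 / 2000800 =687.56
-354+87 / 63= -7405 / 21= -352.62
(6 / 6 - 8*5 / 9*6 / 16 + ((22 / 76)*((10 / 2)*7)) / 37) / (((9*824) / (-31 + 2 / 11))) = 187241 / 114695856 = 0.00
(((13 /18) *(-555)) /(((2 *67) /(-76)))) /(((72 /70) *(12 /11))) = 17592575 /86832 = 202.60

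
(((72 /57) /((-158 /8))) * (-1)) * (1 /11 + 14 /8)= 1944 /16511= 0.12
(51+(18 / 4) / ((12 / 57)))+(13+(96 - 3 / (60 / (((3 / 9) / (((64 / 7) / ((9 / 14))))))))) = 464317 / 2560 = 181.37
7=7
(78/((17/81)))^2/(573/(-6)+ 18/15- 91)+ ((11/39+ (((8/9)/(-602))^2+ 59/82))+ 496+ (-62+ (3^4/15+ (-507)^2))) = 5377975220192501524189/20946838348300410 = 256744.01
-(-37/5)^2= -1369/25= -54.76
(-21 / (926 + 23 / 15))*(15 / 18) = -525 / 27826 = -0.02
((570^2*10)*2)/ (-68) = -1624500/ 17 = -95558.82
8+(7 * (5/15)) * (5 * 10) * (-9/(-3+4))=-1042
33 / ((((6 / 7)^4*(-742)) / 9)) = -3773 / 5088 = -0.74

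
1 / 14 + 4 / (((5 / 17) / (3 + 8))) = 10477 / 70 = 149.67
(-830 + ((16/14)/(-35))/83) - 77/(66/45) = -882.50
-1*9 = -9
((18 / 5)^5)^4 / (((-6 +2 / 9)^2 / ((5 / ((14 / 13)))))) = 32268972922752572879044608 / 1735687255859375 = 18591467335.96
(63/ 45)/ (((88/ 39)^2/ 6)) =31941/ 19360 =1.65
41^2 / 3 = 1681 / 3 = 560.33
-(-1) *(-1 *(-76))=76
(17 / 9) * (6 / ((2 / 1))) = 5.67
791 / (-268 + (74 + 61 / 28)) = -22148 / 5371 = -4.12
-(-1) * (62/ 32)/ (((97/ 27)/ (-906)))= -379161/ 776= -488.61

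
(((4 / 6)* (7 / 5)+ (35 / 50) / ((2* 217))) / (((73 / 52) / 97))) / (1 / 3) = 2192879 / 11315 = 193.80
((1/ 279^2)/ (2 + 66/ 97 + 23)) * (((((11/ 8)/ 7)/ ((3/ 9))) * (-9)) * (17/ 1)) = -18139/ 402166968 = -0.00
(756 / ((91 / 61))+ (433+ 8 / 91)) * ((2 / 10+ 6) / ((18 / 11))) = 249271 / 70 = 3561.01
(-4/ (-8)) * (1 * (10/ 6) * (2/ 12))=5/ 36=0.14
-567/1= -567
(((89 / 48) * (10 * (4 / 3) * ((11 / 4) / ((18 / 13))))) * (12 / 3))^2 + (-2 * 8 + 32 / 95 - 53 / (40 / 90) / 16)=1537854896633 / 39890880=38551.54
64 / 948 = 16 / 237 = 0.07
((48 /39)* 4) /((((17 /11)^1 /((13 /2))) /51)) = 1056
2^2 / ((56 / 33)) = 33 / 14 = 2.36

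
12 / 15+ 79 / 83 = 727 / 415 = 1.75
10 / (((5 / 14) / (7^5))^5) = 1442517778604304517623247936 / 625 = 2308028445766887228197197.00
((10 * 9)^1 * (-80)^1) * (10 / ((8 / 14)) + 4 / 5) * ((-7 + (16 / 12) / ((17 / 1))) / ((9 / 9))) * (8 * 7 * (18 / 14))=1116270720 / 17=65662983.53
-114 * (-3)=342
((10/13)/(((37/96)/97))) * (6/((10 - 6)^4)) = 4365/962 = 4.54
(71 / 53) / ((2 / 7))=497 / 106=4.69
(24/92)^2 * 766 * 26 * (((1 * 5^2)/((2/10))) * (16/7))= 1433952000/3703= 387240.62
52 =52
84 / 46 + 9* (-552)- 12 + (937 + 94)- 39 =-91682 / 23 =-3986.17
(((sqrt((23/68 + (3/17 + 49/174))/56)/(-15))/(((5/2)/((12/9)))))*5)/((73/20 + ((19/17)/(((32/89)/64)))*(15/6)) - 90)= -4*sqrt(1990734)/109417203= -0.00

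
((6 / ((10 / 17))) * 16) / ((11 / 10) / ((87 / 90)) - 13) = -2958 / 215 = -13.76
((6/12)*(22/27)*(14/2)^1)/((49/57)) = 209/63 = 3.32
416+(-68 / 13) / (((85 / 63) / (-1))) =27292 / 65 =419.88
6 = 6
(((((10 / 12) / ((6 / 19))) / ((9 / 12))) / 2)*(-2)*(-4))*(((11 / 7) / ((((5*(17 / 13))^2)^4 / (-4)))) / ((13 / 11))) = -2308141449328 / 103001418464765625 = -0.00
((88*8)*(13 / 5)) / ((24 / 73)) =83512 / 15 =5567.47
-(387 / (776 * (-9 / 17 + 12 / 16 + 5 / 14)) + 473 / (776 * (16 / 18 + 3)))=-1523619 / 1493800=-1.02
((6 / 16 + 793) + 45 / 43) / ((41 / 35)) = 9564835 / 14104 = 678.16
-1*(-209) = 209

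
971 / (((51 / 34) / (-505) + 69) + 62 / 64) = 15691360 / 1130647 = 13.88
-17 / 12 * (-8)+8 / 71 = 2438 / 213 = 11.45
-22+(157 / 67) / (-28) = -41429 / 1876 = -22.08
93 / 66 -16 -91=-2323 / 22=-105.59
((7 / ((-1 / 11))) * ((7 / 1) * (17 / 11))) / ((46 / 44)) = -18326 / 23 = -796.78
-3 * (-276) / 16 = 207 / 4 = 51.75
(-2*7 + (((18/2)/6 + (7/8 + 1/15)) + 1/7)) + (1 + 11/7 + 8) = -709/840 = -0.84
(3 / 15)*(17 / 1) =17 / 5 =3.40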